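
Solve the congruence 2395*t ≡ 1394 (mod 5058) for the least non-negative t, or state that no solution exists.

gcd(2395, 5058) = 1, so a unique solution mod 5058 exists.
2395⁻¹ ≡ 1189 (mod 5058).
t ≡ 1189*1394 ≡ 3500 (mod 5058).

3500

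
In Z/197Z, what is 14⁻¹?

197 = 14*14 + 1
14 = 14*1 + 0
gcd(14, 197) = 1, so the inverse exists.
Back-substitute for 1:
1 = 1*197 − 14*14
So 14⁻¹ ≡ −14 ≡ 183 (mod 197).

183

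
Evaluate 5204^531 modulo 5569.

By square-and-multiply:
531 in binary is 1000010011, i.e. 531 = 512 + 16 + 2 + 1.
5204^1 ≡ 5204 (mod 5569)
5204^2 ≡ 5204^2 = 27081616 ≡ 5138 (mod 5569)
5204^4 ≡ 5138^2 = 26399044 ≡ 1984 (mod 5569)
5204^8 ≡ 1984^2 = 3936256 ≡ 4542 (mod 5569)
5204^16 ≡ 4542^2 = 20629764 ≡ 2188 (mod 5569)
5204^32 ≡ 2188^2 = 4787344 ≡ 3573 (mod 5569)
5204^64 ≡ 3573^2 = 12766329 ≡ 2181 (mod 5569)
5204^128 ≡ 2181^2 = 4756761 ≡ 835 (mod 5569)
5204^256 ≡ 835^2 = 697225 ≡ 1100 (mod 5569)
5204^512 ≡ 1100^2 = 1210000 ≡ 1527 (mod 5569)
5204^531 = 5204^512 × 5204^16 × 5204^2 × 5204^1 ≡ 1527 × 2188 × 5138 × 5204 (mod 5569).
Accumulate the product:
1527 × 2188 = 3341076 ≡ 5245
5245 × 5138 = 26948810 ≡ 419
419 × 5204 = 2180476 ≡ 2997

2997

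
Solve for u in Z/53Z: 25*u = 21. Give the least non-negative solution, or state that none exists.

gcd(25, 53) = 1, so a unique solution mod 53 exists.
25⁻¹ ≡ 17 (mod 53).
u ≡ 17*21 ≡ 39 (mod 53).

39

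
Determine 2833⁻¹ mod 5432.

3041

5432 = 1×2833 + 2599
2833 = 1×2599 + 234
2599 = 11×234 + 25
234 = 9×25 + 9
25 = 2×9 + 7
9 = 1×7 + 2
7 = 3×2 + 1
2 = 2×1 + 0
gcd(2833, 5432) = 1, so the inverse exists.
Back-substitute for 1:
1 = 1×7 − 3×2
  = −3×9 + 4×7
  = 4×25 − 11×9
  = −11×234 + 103×25
  = 103×2599 − 1144×234
  = −1144×2833 + 1247×2599
  = 1247×5432 − 2391×2833
So 2833⁻¹ ≡ −2391 ≡ 3041 (mod 5432).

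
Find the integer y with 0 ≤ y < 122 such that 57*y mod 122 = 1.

15

By the extended Euclidean algorithm:
122 = 2×57 + 8
57 = 7×8 + 1
8 = 8×1 + 0
gcd(57, 122) = 1, so the inverse exists.
Back-substitute for 1:
1 = 1×57 − 7×8
  = −7×122 + 15×57
So 57⁻¹ ≡ 15 (mod 122).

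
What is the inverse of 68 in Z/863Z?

165

By the extended Euclidean algorithm:
863 = 12*68 + 47
68 = 1*47 + 21
47 = 2*21 + 5
21 = 4*5 + 1
5 = 5*1 + 0
gcd(68, 863) = 1, so the inverse exists.
Back-substitute for 1:
1 = 1*21 − 4*5
  = −4*47 + 9*21
  = 9*68 − 13*47
  = −13*863 + 165*68
So 68⁻¹ ≡ 165 (mod 863).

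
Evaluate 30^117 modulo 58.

Compute successive squares:
30^1 ≡ 30 (mod 58)
30^2 ≡ 30^2 = 900 ≡ 30 (mod 58)
30^4 ≡ 30^2 = 900 ≡ 30 (mod 58)
30^8 ≡ 30^2 = 900 ≡ 30 (mod 58)
30^16 ≡ 30^2 = 900 ≡ 30 (mod 58)
30^32 ≡ 30^2 = 900 ≡ 30 (mod 58)
30^64 ≡ 30^2 = 900 ≡ 30 (mod 58)
30^117 = 30^64 · 30^32 · 30^16 · 30^4 · 30^1 ≡ 30 · 30 · 30 · 30 · 30 (mod 58).
Accumulate the product:
30 · 30 = 900 ≡ 30
30 · 30 = 900 ≡ 30
30 · 30 = 900 ≡ 30
30 · 30 = 900 ≡ 30

30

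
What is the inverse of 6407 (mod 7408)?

4951

Apply the Euclidean algorithm and back-substitute:
7408 = 1×6407 + 1001
6407 = 6×1001 + 401
1001 = 2×401 + 199
401 = 2×199 + 3
199 = 66×3 + 1
3 = 3×1 + 0
gcd(6407, 7408) = 1, so the inverse exists.
Bézout: 1 = 2125×7408 − 2457×6407.
So 6407⁻¹ ≡ −2457 ≡ 4951 (mod 7408).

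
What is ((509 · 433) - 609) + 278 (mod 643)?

509 · 433 = 220397 ≡ 491 (mod 643)
491 - 609 = -118 ≡ 525 (mod 643)
525 + 278 = 803 ≡ 160 (mod 643)

160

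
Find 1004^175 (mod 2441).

2434

175 in binary is 10101111, i.e. 175 = 128 + 32 + 8 + 4 + 2 + 1.
1004^1 ≡ 1004 (mod 2441)
1004^2 ≡ 1004^2 = 1008016 ≡ 2324 (mod 2441)
1004^4 ≡ 2324^2 = 5400976 ≡ 1484 (mod 2441)
1004^8 ≡ 1484^2 = 2202256 ≡ 474 (mod 2441)
1004^16 ≡ 474^2 = 224676 ≡ 104 (mod 2441)
1004^32 ≡ 104^2 = 10816 ≡ 1052 (mod 2441)
1004^64 ≡ 1052^2 = 1106704 ≡ 931 (mod 2441)
1004^128 ≡ 931^2 = 866761 ≡ 206 (mod 2441)
1004^175 = 1004^128 × 1004^32 × 1004^8 × 1004^4 × 1004^2 × 1004^1 ≡ 206 × 1052 × 474 × 1484 × 2324 × 1004 (mod 2441).
Accumulate the product:
206 × 1052 = 216712 ≡ 1904
1904 × 474 = 902496 ≡ 1767
1767 × 1484 = 2622228 ≡ 594
594 × 2324 = 1380456 ≡ 1291
1291 × 1004 = 1296164 ≡ 2434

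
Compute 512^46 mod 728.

64

46 in binary is 101110, i.e. 46 = 32 + 8 + 4 + 2.
512^1 ≡ 512 (mod 728)
512^2 ≡ 512^2 = 262144 ≡ 64 (mod 728)
512^4 ≡ 64^2 = 4096 ≡ 456 (mod 728)
512^8 ≡ 456^2 = 207936 ≡ 456 (mod 728)
512^16 ≡ 456^2 = 207936 ≡ 456 (mod 728)
512^32 ≡ 456^2 = 207936 ≡ 456 (mod 728)
512^46 = 512^32 * 512^8 * 512^4 * 512^2 ≡ 456 * 456 * 456 * 64 (mod 728).
Accumulate the product:
456 * 456 = 207936 ≡ 456
456 * 456 = 207936 ≡ 456
456 * 64 = 29184 ≡ 64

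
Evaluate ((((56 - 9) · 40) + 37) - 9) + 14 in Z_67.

56 - 9 = 47
47 · 40 = 1880 ≡ 4 (mod 67)
4 + 37 = 41
41 - 9 = 32
32 + 14 = 46

46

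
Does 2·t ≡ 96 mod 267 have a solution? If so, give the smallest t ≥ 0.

gcd(2, 267) = 1, so a unique solution mod 267 exists.
2⁻¹ ≡ 134 (mod 267).
t ≡ 134·96 ≡ 48 (mod 267).

48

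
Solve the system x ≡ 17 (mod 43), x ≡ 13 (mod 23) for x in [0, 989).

404

43⁻¹ mod 23: 43×15 ≡ 1 (mod 23), so 43⁻¹ ≡ 15.
x = 17 + 43×((13 − 17)×15 mod 23) = 17 + 43×9 = 404.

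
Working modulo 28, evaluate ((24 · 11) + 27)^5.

24 · 11 = 264 ≡ 12 (mod 28)
12 + 27 = 39 ≡ 11 (mod 28)
(11)^5 ≡ 23 (mod 28)

23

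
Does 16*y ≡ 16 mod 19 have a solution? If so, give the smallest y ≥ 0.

1

gcd(16, 19) = 1, so a unique solution mod 19 exists.
16⁻¹ ≡ 6 (mod 19).
y ≡ 6*16 ≡ 1 (mod 19).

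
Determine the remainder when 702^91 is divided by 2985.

Compute successive squares:
91 in binary is 1011011, i.e. 91 = 64 + 16 + 8 + 2 + 1.
702^1 ≡ 702 (mod 2985)
702^2 ≡ 702^2 = 492804 ≡ 279 (mod 2985)
702^4 ≡ 279^2 = 77841 ≡ 231 (mod 2985)
702^8 ≡ 231^2 = 53361 ≡ 2616 (mod 2985)
702^16 ≡ 2616^2 = 6843456 ≡ 1836 (mod 2985)
702^32 ≡ 1836^2 = 3370896 ≡ 831 (mod 2985)
702^64 ≡ 831^2 = 690561 ≡ 1026 (mod 2985)
702^91 = 702^64 · 702^16 · 702^8 · 702^2 · 702^1 ≡ 1026 · 1836 · 2616 · 279 · 702 (mod 2985).
Accumulate the product:
1026 · 1836 = 1883736 ≡ 201
201 · 2616 = 525816 ≡ 456
456 · 279 = 127224 ≡ 1854
1854 · 702 = 1301508 ≡ 48

48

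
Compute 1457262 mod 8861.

4058

1457262 = 164·8861 + 4058, so 1457262 ≡ 4058 (mod 8861).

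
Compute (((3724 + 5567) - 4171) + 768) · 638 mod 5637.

3724 + 5567 = 9291 ≡ 3654 (mod 5637)
3654 - 4171 = -517 ≡ 5120 (mod 5637)
5120 + 768 = 5888 ≡ 251 (mod 5637)
251 · 638 = 160138 ≡ 2302 (mod 5637)

2302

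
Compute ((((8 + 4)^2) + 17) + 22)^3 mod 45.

8 + 4 = 12
(12)^2 ≡ 9 (mod 45)
9 + 17 = 26
26 + 22 = 48 ≡ 3 (mod 45)
(3)^3 ≡ 27 (mod 45)

27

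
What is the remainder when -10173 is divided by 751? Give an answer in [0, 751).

341

-10173 = -14×751 + 341, so -10173 ≡ 341 (mod 751).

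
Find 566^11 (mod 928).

224

566^1 ≡ 566 (mod 928)
566^2 ≡ 566^2 = 320356 ≡ 196 (mod 928)
566^4 ≡ 196^2 = 38416 ≡ 368 (mod 928)
566^8 ≡ 368^2 = 135424 ≡ 864 (mod 928)
566^11 = 566^8 * 566^2 * 566^1 ≡ 864 * 196 * 566 (mod 928).
Accumulate the product:
864 * 196 = 169344 ≡ 448
448 * 566 = 253568 ≡ 224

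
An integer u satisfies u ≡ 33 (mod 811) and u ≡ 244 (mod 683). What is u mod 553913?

811⁻¹ mod 683: 811·667 ≡ 1 (mod 683), so 811⁻¹ ≡ 667.
u = 33 + 811·((244 − 33)·667 mod 683) = 33 + 811·39 = 31662.
Check: 31662 mod 811 = 33, 31662 mod 683 = 244. ✓

31662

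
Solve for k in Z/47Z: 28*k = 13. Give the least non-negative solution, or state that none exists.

gcd(28, 47) = 1, so a unique solution mod 47 exists.
28⁻¹ ≡ 42 (mod 47).
k ≡ 42*13 ≡ 29 (mod 47).

29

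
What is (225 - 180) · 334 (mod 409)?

306

225 - 180 = 45
45 · 334 = 15030 ≡ 306 (mod 409)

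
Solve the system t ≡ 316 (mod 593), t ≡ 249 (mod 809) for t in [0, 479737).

29373

593⁻¹ mod 809: 593×603 ≡ 1 (mod 809), so 593⁻¹ ≡ 603.
t = 316 + 593×((249 − 316)×603 mod 809) = 316 + 593×49 = 29373.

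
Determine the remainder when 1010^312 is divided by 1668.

820

Using repeated squaring:
312 in binary is 100111000, i.e. 312 = 256 + 32 + 16 + 8.
1010^1 ≡ 1010 (mod 1668)
1010^2 ≡ 1010^2 = 1020100 ≡ 952 (mod 1668)
1010^4 ≡ 952^2 = 906304 ≡ 580 (mod 1668)
1010^8 ≡ 580^2 = 336400 ≡ 1132 (mod 1668)
1010^16 ≡ 1132^2 = 1281424 ≡ 400 (mod 1668)
1010^32 ≡ 400^2 = 160000 ≡ 1540 (mod 1668)
1010^64 ≡ 1540^2 = 2371600 ≡ 1372 (mod 1668)
1010^128 ≡ 1372^2 = 1882384 ≡ 880 (mod 1668)
1010^256 ≡ 880^2 = 774400 ≡ 448 (mod 1668)
1010^312 = 1010^256 * 1010^32 * 1010^16 * 1010^8 ≡ 448 * 1540 * 400 * 1132 (mod 1668).
Accumulate the product:
448 * 1540 = 689920 ≡ 1036
1036 * 400 = 414400 ≡ 736
736 * 1132 = 833152 ≡ 820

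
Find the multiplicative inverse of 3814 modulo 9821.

9821 = 2×3814 + 2193
3814 = 1×2193 + 1621
2193 = 1×1621 + 572
1621 = 2×572 + 477
572 = 1×477 + 95
477 = 5×95 + 2
95 = 47×2 + 1
2 = 2×1 + 0
gcd(3814, 9821) = 1, so the inverse exists.
Back-substitute for 1:
1 = 1×95 − 47×2
  = −47×477 + 236×95
  = 236×572 − 283×477
  = −283×1621 + 802×572
  = 802×2193 − 1085×1621
  = −1085×3814 + 1887×2193
  = 1887×9821 − 4859×3814
So 3814⁻¹ ≡ −4859 ≡ 4962 (mod 9821).

4962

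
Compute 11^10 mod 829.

By square-and-multiply:
10 in binary is 1010, i.e. 10 = 8 + 2.
11^1 ≡ 11 (mod 829)
11^2 ≡ 11^2 = 121 (mod 829)
11^4 ≡ 121^2 = 14641 ≡ 548 (mod 829)
11^8 ≡ 548^2 = 300304 ≡ 206 (mod 829)
11^10 = 11^8 × 11^2 ≡ 206 × 121 (mod 829).
206 × 121 = 24926 ≡ 56 (mod 829).

56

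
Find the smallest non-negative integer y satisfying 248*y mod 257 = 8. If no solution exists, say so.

gcd(248, 257) = 1, so a unique solution mod 257 exists.
248⁻¹ ≡ 57 (mod 257).
y ≡ 57*8 ≡ 199 (mod 257).

199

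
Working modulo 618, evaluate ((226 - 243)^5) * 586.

64

226 - 243 = -17 ≡ 601 (mod 618)
(601)^5 ≡ 307 (mod 618)
307 * 586 = 179902 ≡ 64 (mod 618)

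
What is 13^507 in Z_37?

Using repeated squaring:
507 in binary is 111111011, i.e. 507 = 256 + 128 + 64 + 32 + 16 + 8 + 2 + 1.
13^1 ≡ 13 (mod 37)
13^2 ≡ 13^2 = 169 ≡ 21 (mod 37)
13^4 ≡ 21^2 = 441 ≡ 34 (mod 37)
13^8 ≡ 34^2 = 1156 ≡ 9 (mod 37)
13^16 ≡ 9^2 = 81 ≡ 7 (mod 37)
13^32 ≡ 7^2 = 49 ≡ 12 (mod 37)
13^64 ≡ 12^2 = 144 ≡ 33 (mod 37)
13^128 ≡ 33^2 = 1089 ≡ 16 (mod 37)
13^256 ≡ 16^2 = 256 ≡ 34 (mod 37)
13^507 = 13^256 · 13^128 · 13^64 · 13^32 · 13^16 · 13^8 · 13^2 · 13^1 ≡ 34 · 16 · 33 · 12 · 7 · 9 · 21 · 13 (mod 37).
Accumulate the product:
34 · 16 = 544 ≡ 26
26 · 33 = 858 ≡ 7
7 · 12 = 84 ≡ 10
10 · 7 = 70 ≡ 33
33 · 9 = 297 ≡ 1
1 · 21 = 21
21 · 13 = 273 ≡ 14

14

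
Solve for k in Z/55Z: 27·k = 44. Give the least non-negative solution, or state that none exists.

gcd(27, 55) = 1, so a unique solution mod 55 exists.
27⁻¹ ≡ 53 (mod 55).
k ≡ 53·44 ≡ 22 (mod 55).

22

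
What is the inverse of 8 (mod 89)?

By the extended Euclidean algorithm:
89 = 11·8 + 1
8 = 8·1 + 0
gcd(8, 89) = 1, so the inverse exists.
Bézout: 1 = 1·89 − 11·8.
So 8⁻¹ ≡ −11 ≡ 78 (mod 89).

78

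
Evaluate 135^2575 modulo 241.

64

By square-and-multiply:
2575 in binary is 101000001111, i.e. 2575 = 2048 + 512 + 8 + 4 + 2 + 1.
135^1 ≡ 135 (mod 241)
135^2 ≡ 135^2 = 18225 ≡ 150 (mod 241)
135^4 ≡ 150^2 = 22500 ≡ 87 (mod 241)
135^8 ≡ 87^2 = 7569 ≡ 98 (mod 241)
135^16 ≡ 98^2 = 9604 ≡ 205 (mod 241)
135^32 ≡ 205^2 = 42025 ≡ 91 (mod 241)
135^64 ≡ 91^2 = 8281 ≡ 87 (mod 241)
135^128 ≡ 87^2 = 7569 ≡ 98 (mod 241)
135^256 ≡ 98^2 = 9604 ≡ 205 (mod 241)
135^512 ≡ 205^2 = 42025 ≡ 91 (mod 241)
135^1024 ≡ 91^2 = 8281 ≡ 87 (mod 241)
135^2048 ≡ 87^2 = 7569 ≡ 98 (mod 241)
135^2575 = 135^2048 · 135^512 · 135^8 · 135^4 · 135^2 · 135^1 ≡ 98 · 91 · 98 · 87 · 150 · 135 (mod 241).
Accumulate the product:
98 · 91 = 8918 ≡ 1
1 · 98 = 98
98 · 87 = 8526 ≡ 91
91 · 150 = 13650 ≡ 154
154 · 135 = 20790 ≡ 64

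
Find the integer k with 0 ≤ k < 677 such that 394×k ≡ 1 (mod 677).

122

677 = 1·394 + 283
394 = 1·283 + 111
283 = 2·111 + 61
111 = 1·61 + 50
61 = 1·50 + 11
50 = 4·11 + 6
11 = 1·6 + 5
6 = 1·5 + 1
5 = 5·1 + 0
gcd(394, 677) = 1, so the inverse exists.
Bézout: 1 = −71·677 + 122·394.
So 394⁻¹ ≡ 122 (mod 677).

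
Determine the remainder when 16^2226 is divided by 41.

16

2226 in binary is 100010110010, i.e. 2226 = 2048 + 128 + 32 + 16 + 2.
16^1 ≡ 16 (mod 41)
16^2 ≡ 16^2 = 256 ≡ 10 (mod 41)
16^4 ≡ 10^2 = 100 ≡ 18 (mod 41)
16^8 ≡ 18^2 = 324 ≡ 37 (mod 41)
16^16 ≡ 37^2 = 1369 ≡ 16 (mod 41)
16^32 ≡ 16^2 = 256 ≡ 10 (mod 41)
16^64 ≡ 10^2 = 100 ≡ 18 (mod 41)
16^128 ≡ 18^2 = 324 ≡ 37 (mod 41)
16^256 ≡ 37^2 = 1369 ≡ 16 (mod 41)
16^512 ≡ 16^2 = 256 ≡ 10 (mod 41)
16^1024 ≡ 10^2 = 100 ≡ 18 (mod 41)
16^2048 ≡ 18^2 = 324 ≡ 37 (mod 41)
16^2226 = 16^2048 · 16^128 · 16^32 · 16^16 · 16^2 ≡ 37 · 37 · 10 · 16 · 10 (mod 41).
Accumulate the product:
37 · 37 = 1369 ≡ 16
16 · 10 = 160 ≡ 37
37 · 16 = 592 ≡ 18
18 · 10 = 180 ≡ 16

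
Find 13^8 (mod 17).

1

Compute successive squares:
13^1 ≡ 13 (mod 17)
13^2 ≡ 13^2 = 169 ≡ 16 (mod 17)
13^4 ≡ 16^2 = 256 ≡ 1 (mod 17)
13^8 ≡ 1^2 = 1 (mod 17)
So 13^8 ≡ 1 (mod 17).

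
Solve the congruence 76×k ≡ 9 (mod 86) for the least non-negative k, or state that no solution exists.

no solution

gcd(76, 86) = 2, and 2 does not divide 9.
So the congruence has no solution.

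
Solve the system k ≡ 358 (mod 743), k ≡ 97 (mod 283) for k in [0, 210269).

743⁻¹ mod 283: 743·8 ≡ 1 (mod 283), so 743⁻¹ ≡ 8.
k = 358 + 743·((97 − 358)·8 mod 283) = 358 + 743·176 = 131126.
Check: 131126 mod 743 = 358, 131126 mod 283 = 97. ✓

131126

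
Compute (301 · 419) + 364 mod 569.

301 · 419 = 126119 ≡ 370 (mod 569)
370 + 364 = 734 ≡ 165 (mod 569)

165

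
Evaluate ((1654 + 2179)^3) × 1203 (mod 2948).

1215

1654 + 2179 = 3833 ≡ 885 (mod 2948)
(885)^3 ≡ 2677 (mod 2948)
2677 × 1203 = 3220431 ≡ 1215 (mod 2948)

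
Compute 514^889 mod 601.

889 in binary is 1101111001, i.e. 889 = 512 + 256 + 64 + 32 + 16 + 8 + 1.
514^1 ≡ 514 (mod 601)
514^2 ≡ 514^2 = 264196 ≡ 357 (mod 601)
514^4 ≡ 357^2 = 127449 ≡ 37 (mod 601)
514^8 ≡ 37^2 = 1369 ≡ 167 (mod 601)
514^16 ≡ 167^2 = 27889 ≡ 243 (mod 601)
514^32 ≡ 243^2 = 59049 ≡ 151 (mod 601)
514^64 ≡ 151^2 = 22801 ≡ 564 (mod 601)
514^128 ≡ 564^2 = 318096 ≡ 167 (mod 601)
514^256 ≡ 167^2 = 27889 ≡ 243 (mod 601)
514^512 ≡ 243^2 = 59049 ≡ 151 (mod 601)
514^889 = 514^512 * 514^256 * 514^64 * 514^32 * 514^16 * 514^8 * 514^1 ≡ 151 * 243 * 564 * 151 * 243 * 167 * 514 (mod 601).
Accumulate the product:
151 * 243 = 36693 ≡ 32
32 * 564 = 18048 ≡ 18
18 * 151 = 2718 ≡ 314
314 * 243 = 76302 ≡ 576
576 * 167 = 96192 ≡ 32
32 * 514 = 16448 ≡ 221

221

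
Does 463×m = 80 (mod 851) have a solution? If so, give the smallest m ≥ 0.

456

gcd(463, 851) = 1, so a unique solution mod 851 exists.
463⁻¹ ≡ 261 (mod 851).
m ≡ 261×80 ≡ 456 (mod 851).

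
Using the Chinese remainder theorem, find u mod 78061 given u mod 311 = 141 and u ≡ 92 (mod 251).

311⁻¹ mod 251: 311·205 ≡ 1 (mod 251), so 311⁻¹ ≡ 205.
u = 141 + 311·((92 − 141)·205 mod 251) = 141 + 311·246 = 76647.

76647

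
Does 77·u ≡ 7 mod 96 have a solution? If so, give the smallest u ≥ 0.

gcd(77, 96) = 1, so a unique solution mod 96 exists.
77⁻¹ ≡ 5 (mod 96).
u ≡ 5·7 ≡ 35 (mod 96).

35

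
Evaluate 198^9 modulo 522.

198^1 ≡ 198 (mod 522)
198^2 ≡ 198^2 = 39204 ≡ 54 (mod 522)
198^4 ≡ 54^2 = 2916 ≡ 306 (mod 522)
198^8 ≡ 306^2 = 93636 ≡ 198 (mod 522)
198^9 = 198^8 * 198^1 ≡ 198 * 198 (mod 522).
198 * 198 = 39204 ≡ 54 (mod 522).

54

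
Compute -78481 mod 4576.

3887

-78481 = -18*4576 + 3887, so -78481 ≡ 3887 (mod 4576).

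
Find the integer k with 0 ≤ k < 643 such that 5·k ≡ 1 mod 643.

643 = 128·5 + 3
5 = 1·3 + 2
3 = 1·2 + 1
2 = 2·1 + 0
gcd(5, 643) = 1, so the inverse exists.
Bézout: 1 = 2·643 − 257·5.
So 5⁻¹ ≡ −257 ≡ 386 (mod 643).

386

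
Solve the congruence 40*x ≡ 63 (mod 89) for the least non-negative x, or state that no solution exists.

gcd(40, 89) = 1, so a unique solution mod 89 exists.
40⁻¹ ≡ 69 (mod 89).
x ≡ 69*63 ≡ 75 (mod 89).

75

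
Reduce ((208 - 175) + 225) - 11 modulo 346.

247

208 - 175 = 33
33 + 225 = 258
258 - 11 = 247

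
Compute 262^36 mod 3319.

Using repeated squaring:
36 in binary is 100100, i.e. 36 = 32 + 4.
262^1 ≡ 262 (mod 3319)
262^2 ≡ 262^2 = 68644 ≡ 2264 (mod 3319)
262^4 ≡ 2264^2 = 5125696 ≡ 1160 (mod 3319)
262^8 ≡ 1160^2 = 1345600 ≡ 1405 (mod 3319)
262^16 ≡ 1405^2 = 1974025 ≡ 2539 (mod 3319)
262^32 ≡ 2539^2 = 6446521 ≡ 1023 (mod 3319)
262^36 = 262^32 × 262^4 ≡ 1023 × 1160 (mod 3319).
1023 × 1160 = 1186680 ≡ 1797 (mod 3319).

1797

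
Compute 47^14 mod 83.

Compute successive squares:
14 in binary is 1110, i.e. 14 = 8 + 4 + 2.
47^1 ≡ 47 (mod 83)
47^2 ≡ 47^2 = 2209 ≡ 51 (mod 83)
47^4 ≡ 51^2 = 2601 ≡ 28 (mod 83)
47^8 ≡ 28^2 = 784 ≡ 37 (mod 83)
47^14 = 47^8 * 47^4 * 47^2 ≡ 37 * 28 * 51 (mod 83).
Accumulate the product:
37 * 28 = 1036 ≡ 40
40 * 51 = 2040 ≡ 48

48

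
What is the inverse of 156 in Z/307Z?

246

Run the extended Euclidean algorithm:
307 = 1·156 + 151
156 = 1·151 + 5
151 = 30·5 + 1
5 = 5·1 + 0
gcd(156, 307) = 1, so the inverse exists.
Back-substitute for 1:
1 = 1·151 − 30·5
  = −30·156 + 31·151
  = 31·307 − 61·156
So 156⁻¹ ≡ −61 ≡ 246 (mod 307).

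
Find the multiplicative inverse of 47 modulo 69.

47

Apply the Euclidean algorithm and back-substitute:
69 = 1×47 + 22
47 = 2×22 + 3
22 = 7×3 + 1
3 = 3×1 + 0
gcd(47, 69) = 1, so the inverse exists.
Bézout: 1 = 15×69 − 22×47.
So 47⁻¹ ≡ −22 ≡ 47 (mod 69).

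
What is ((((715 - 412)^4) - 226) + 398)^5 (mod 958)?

9

715 - 412 = 303
(303)^4 ≡ 373 (mod 958)
373 - 226 = 147
147 + 398 = 545
(545)^5 ≡ 9 (mod 958)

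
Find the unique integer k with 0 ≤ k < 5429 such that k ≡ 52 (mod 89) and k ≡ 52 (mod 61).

89⁻¹ mod 61: 89·24 ≡ 1 (mod 61), so 89⁻¹ ≡ 24.
k = 52 + 89·((52 − 52)·24 mod 61) = 52 + 89·0 = 52.

52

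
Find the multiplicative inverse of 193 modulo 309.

301

309 = 1·193 + 116
193 = 1·116 + 77
116 = 1·77 + 39
77 = 1·39 + 38
39 = 1·38 + 1
38 = 38·1 + 0
gcd(193, 309) = 1, so the inverse exists.
Back-substitute for 1:
1 = 1·39 − 1·38
  = −1·77 + 2·39
  = 2·116 − 3·77
  = −3·193 + 5·116
  = 5·309 − 8·193
So 193⁻¹ ≡ −8 ≡ 301 (mod 309).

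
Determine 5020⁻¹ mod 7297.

3993

Apply the Euclidean algorithm and back-substitute:
7297 = 1·5020 + 2277
5020 = 2·2277 + 466
2277 = 4·466 + 413
466 = 1·413 + 53
413 = 7·53 + 42
53 = 1·42 + 11
42 = 3·11 + 9
11 = 1·9 + 2
9 = 4·2 + 1
2 = 2·1 + 0
gcd(5020, 7297) = 1, so the inverse exists.
Back-substitute for 1:
1 = 1·9 − 4·2
  = −4·11 + 5·9
  = 5·42 − 19·11
  = −19·53 + 24·42
  = 24·413 − 187·53
  = −187·466 + 211·413
  = 211·2277 − 1031·466
  = −1031·5020 + 2273·2277
  = 2273·7297 − 3304·5020
So 5020⁻¹ ≡ −3304 ≡ 3993 (mod 7297).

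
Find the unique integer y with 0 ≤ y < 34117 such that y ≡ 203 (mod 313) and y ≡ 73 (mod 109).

17731

313⁻¹ mod 109: 313×70 ≡ 1 (mod 109), so 313⁻¹ ≡ 70.
y = 203 + 313×((73 − 203)×70 mod 109) = 203 + 313×56 = 17731.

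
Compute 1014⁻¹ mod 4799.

2674

By the extended Euclidean algorithm:
4799 = 4*1014 + 743
1014 = 1*743 + 271
743 = 2*271 + 201
271 = 1*201 + 70
201 = 2*70 + 61
70 = 1*61 + 9
61 = 6*9 + 7
9 = 1*7 + 2
7 = 3*2 + 1
2 = 2*1 + 0
gcd(1014, 4799) = 1, so the inverse exists.
Bézout: 1 = 449*4799 − 2125*1014.
So 1014⁻¹ ≡ −2125 ≡ 2674 (mod 4799).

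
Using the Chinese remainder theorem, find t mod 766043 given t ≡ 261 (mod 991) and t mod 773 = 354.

236119

991⁻¹ mod 773: 991*734 ≡ 1 (mod 773), so 991⁻¹ ≡ 734.
t = 261 + 991*((354 − 261)*734 mod 773) = 261 + 991*238 = 236119.
Check: 236119 mod 991 = 261, 236119 mod 773 = 354. ✓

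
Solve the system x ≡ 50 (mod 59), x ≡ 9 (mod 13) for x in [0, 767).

581

59⁻¹ mod 13: 59·2 ≡ 1 (mod 13), so 59⁻¹ ≡ 2.
x = 50 + 59·((9 − 50)·2 mod 13) = 50 + 59·9 = 581.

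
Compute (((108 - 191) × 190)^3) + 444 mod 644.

108 - 191 = -83 ≡ 561 (mod 644)
561 × 190 = 106590 ≡ 330 (mod 644)
(330)^3 ≡ 512 (mod 644)
512 + 444 = 956 ≡ 312 (mod 644)

312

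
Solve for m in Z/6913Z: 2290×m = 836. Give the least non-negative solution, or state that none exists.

5247

gcd(2290, 6913) = 1, so a unique solution mod 6913 exists.
2290⁻¹ ≡ 643 (mod 6913).
m ≡ 643×836 ≡ 5247 (mod 6913).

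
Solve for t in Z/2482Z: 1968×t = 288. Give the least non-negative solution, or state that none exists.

999

gcd(1968, 2482) = 2, and 2 | 288, so solutions exist.
Divide through by 2: 984×t mod 1241 = 144.
984⁻¹ ≡ 705 (mod 1241).
t ≡ 705×144 ≡ 999 (mod 1241).
The smallest non-negative solution is t = 999.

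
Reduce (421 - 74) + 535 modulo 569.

421 - 74 = 347
347 + 535 = 882 ≡ 313 (mod 569)

313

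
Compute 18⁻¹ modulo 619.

By the extended Euclidean algorithm:
619 = 34*18 + 7
18 = 2*7 + 4
7 = 1*4 + 3
4 = 1*3 + 1
3 = 3*1 + 0
gcd(18, 619) = 1, so the inverse exists.
Back-substitute for 1:
1 = 1*4 − 1*3
  = −1*7 + 2*4
  = 2*18 − 5*7
  = −5*619 + 172*18
So 18⁻¹ ≡ 172 (mod 619).

172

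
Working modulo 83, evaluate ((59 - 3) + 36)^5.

36

59 - 3 = 56
56 + 36 = 92 ≡ 9 (mod 83)
(9)^5 ≡ 36 (mod 83)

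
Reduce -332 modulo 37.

-332 = -9×37 + 1, so -332 ≡ 1 (mod 37).

1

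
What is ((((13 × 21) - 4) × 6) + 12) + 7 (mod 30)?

13 × 21 = 273 ≡ 3 (mod 30)
3 - 4 = -1 ≡ 29 (mod 30)
29 × 6 = 174 ≡ 24 (mod 30)
24 + 12 = 36 ≡ 6 (mod 30)
6 + 7 = 13

13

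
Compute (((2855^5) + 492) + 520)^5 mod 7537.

(2855)^5 ≡ 128 (mod 7537)
128 + 492 = 620
620 + 520 = 1140
(1140)^5 ≡ 7269 (mod 7537)

7269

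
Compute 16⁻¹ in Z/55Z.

31

Apply the Euclidean algorithm and back-substitute:
55 = 3*16 + 7
16 = 2*7 + 2
7 = 3*2 + 1
2 = 2*1 + 0
gcd(16, 55) = 1, so the inverse exists.
Back-substitute for 1:
1 = 1*7 − 3*2
  = −3*16 + 7*7
  = 7*55 − 24*16
So 16⁻¹ ≡ −24 ≡ 31 (mod 55).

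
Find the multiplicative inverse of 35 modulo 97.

Apply the Euclidean algorithm and back-substitute:
97 = 2*35 + 27
35 = 1*27 + 8
27 = 3*8 + 3
8 = 2*3 + 2
3 = 1*2 + 1
2 = 2*1 + 0
gcd(35, 97) = 1, so the inverse exists.
Bézout: 1 = 13*97 − 36*35.
So 35⁻¹ ≡ −36 ≡ 61 (mod 97).

61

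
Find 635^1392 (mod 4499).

By square-and-multiply:
1392 in binary is 10101110000, i.e. 1392 = 1024 + 256 + 64 + 32 + 16.
635^1 ≡ 635 (mod 4499)
635^2 ≡ 635^2 = 403225 ≡ 2814 (mod 4499)
635^4 ≡ 2814^2 = 7918596 ≡ 356 (mod 4499)
635^8 ≡ 356^2 = 126736 ≡ 764 (mod 4499)
635^16 ≡ 764^2 = 583696 ≡ 3325 (mod 4499)
635^32 ≡ 3325^2 = 11055625 ≡ 1582 (mod 4499)
635^64 ≡ 1582^2 = 2502724 ≡ 1280 (mod 4499)
635^128 ≡ 1280^2 = 1638400 ≡ 764 (mod 4499)
635^256 ≡ 764^2 = 583696 ≡ 3325 (mod 4499)
635^512 ≡ 3325^2 = 11055625 ≡ 1582 (mod 4499)
635^1024 ≡ 1582^2 = 2502724 ≡ 1280 (mod 4499)
635^1392 = 635^1024 * 635^256 * 635^64 * 635^32 * 635^16 ≡ 1280 * 3325 * 1280 * 1582 * 3325 (mod 4499).
Accumulate the product:
1280 * 3325 = 4256000 ≡ 4445
4445 * 1280 = 5689600 ≡ 2864
2864 * 1582 = 4530848 ≡ 355
355 * 3325 = 1180375 ≡ 1637

1637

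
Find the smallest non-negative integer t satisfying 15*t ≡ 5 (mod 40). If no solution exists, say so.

3

gcd(15, 40) = 5, and 5 | 5, so solutions exist.
Divide through by 5: 3*t mod 8 = 1.
3⁻¹ ≡ 3 (mod 8).
t ≡ 3*1 ≡ 3 (mod 8).
The smallest non-negative solution is t = 3.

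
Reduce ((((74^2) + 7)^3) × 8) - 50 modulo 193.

114

(74)^2 ≡ 72 (mod 193)
72 + 7 = 79
(79)^3 ≡ 117 (mod 193)
117 × 8 = 936 ≡ 164 (mod 193)
164 - 50 = 114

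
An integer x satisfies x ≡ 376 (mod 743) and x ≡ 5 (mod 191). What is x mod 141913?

743⁻¹ mod 191: 743×100 ≡ 1 (mod 191), so 743⁻¹ ≡ 100.
x = 376 + 743×((5 − 376)×100 mod 191) = 376 + 743×145 = 108111.

108111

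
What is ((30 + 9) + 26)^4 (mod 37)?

12

30 + 9 = 39 ≡ 2 (mod 37)
2 + 26 = 28
(28)^4 ≡ 12 (mod 37)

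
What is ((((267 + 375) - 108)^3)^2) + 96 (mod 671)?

267 + 375 = 642
642 - 108 = 534
(534)^3 ≡ 590 (mod 671)
(590)^2 ≡ 522 (mod 671)
522 + 96 = 618

618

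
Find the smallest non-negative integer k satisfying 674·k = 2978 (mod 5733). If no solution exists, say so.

838

gcd(674, 5733) = 1, so a unique solution mod 5733 exists.
674⁻¹ ≡ 3581 (mod 5733).
k ≡ 3581·2978 ≡ 838 (mod 5733).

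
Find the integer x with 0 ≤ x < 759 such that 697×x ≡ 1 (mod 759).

759 = 1*697 + 62
697 = 11*62 + 15
62 = 4*15 + 2
15 = 7*2 + 1
2 = 2*1 + 0
gcd(697, 759) = 1, so the inverse exists.
Bézout: 1 = −326*759 + 355*697.
So 697⁻¹ ≡ 355 (mod 759).

355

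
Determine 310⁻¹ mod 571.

35

Apply the Euclidean algorithm and back-substitute:
571 = 1·310 + 261
310 = 1·261 + 49
261 = 5·49 + 16
49 = 3·16 + 1
16 = 16·1 + 0
gcd(310, 571) = 1, so the inverse exists.
Back-substitute for 1:
1 = 1·49 − 3·16
  = −3·261 + 16·49
  = 16·310 − 19·261
  = −19·571 + 35·310
So 310⁻¹ ≡ 35 (mod 571).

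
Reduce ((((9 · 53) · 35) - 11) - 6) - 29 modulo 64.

9 · 53 = 477 ≡ 29 (mod 64)
29 · 35 = 1015 ≡ 55 (mod 64)
55 - 11 = 44
44 - 6 = 38
38 - 29 = 9

9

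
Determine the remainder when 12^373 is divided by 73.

38

By square-and-multiply:
373 in binary is 101110101, i.e. 373 = 256 + 64 + 32 + 16 + 4 + 1.
12^1 ≡ 12 (mod 73)
12^2 ≡ 12^2 = 144 ≡ 71 (mod 73)
12^4 ≡ 71^2 = 5041 ≡ 4 (mod 73)
12^8 ≡ 4^2 = 16 (mod 73)
12^16 ≡ 16^2 = 256 ≡ 37 (mod 73)
12^32 ≡ 37^2 = 1369 ≡ 55 (mod 73)
12^64 ≡ 55^2 = 3025 ≡ 32 (mod 73)
12^128 ≡ 32^2 = 1024 ≡ 2 (mod 73)
12^256 ≡ 2^2 = 4 (mod 73)
12^373 = 12^256 · 12^64 · 12^32 · 12^16 · 12^4 · 12^1 ≡ 4 · 32 · 55 · 37 · 4 · 12 (mod 73).
Accumulate the product:
4 · 32 = 128 ≡ 55
55 · 55 = 3025 ≡ 32
32 · 37 = 1184 ≡ 16
16 · 4 = 64
64 · 12 = 768 ≡ 38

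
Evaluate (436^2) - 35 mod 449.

(436)^2 ≡ 169 (mod 449)
169 - 35 = 134

134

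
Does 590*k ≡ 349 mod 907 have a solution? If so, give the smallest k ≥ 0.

574

gcd(590, 907) = 1, so a unique solution mod 907 exists.
590⁻¹ ≡ 103 (mod 907).
k ≡ 103*349 ≡ 574 (mod 907).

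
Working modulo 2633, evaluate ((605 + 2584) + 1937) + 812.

672

605 + 2584 = 3189 ≡ 556 (mod 2633)
556 + 1937 = 2493
2493 + 812 = 3305 ≡ 672 (mod 2633)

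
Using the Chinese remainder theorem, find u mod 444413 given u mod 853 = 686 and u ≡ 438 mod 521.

246350

853⁻¹ mod 521: 853×419 ≡ 1 (mod 521), so 853⁻¹ ≡ 419.
u = 686 + 853×((438 − 686)×419 mod 521) = 686 + 853×288 = 246350.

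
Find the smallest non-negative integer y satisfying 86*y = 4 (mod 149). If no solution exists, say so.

gcd(86, 149) = 1, so a unique solution mod 149 exists.
86⁻¹ ≡ 26 (mod 149).
y ≡ 26*4 ≡ 104 (mod 149).

104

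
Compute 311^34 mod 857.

34 in binary is 100010, i.e. 34 = 32 + 2.
311^1 ≡ 311 (mod 857)
311^2 ≡ 311^2 = 96721 ≡ 737 (mod 857)
311^4 ≡ 737^2 = 543169 ≡ 688 (mod 857)
311^8 ≡ 688^2 = 473344 ≡ 280 (mod 857)
311^16 ≡ 280^2 = 78400 ≡ 413 (mod 857)
311^32 ≡ 413^2 = 170569 ≡ 26 (mod 857)
311^34 = 311^32 × 311^2 ≡ 26 × 737 (mod 857).
26 × 737 = 19162 ≡ 308 (mod 857).

308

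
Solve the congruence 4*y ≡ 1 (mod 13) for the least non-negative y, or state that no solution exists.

gcd(4, 13) = 1, so a unique solution mod 13 exists.
4⁻¹ ≡ 10 (mod 13).
y ≡ 10*1 ≡ 10 (mod 13).

10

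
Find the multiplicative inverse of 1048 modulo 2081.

1110

By the extended Euclidean algorithm:
2081 = 1·1048 + 1033
1048 = 1·1033 + 15
1033 = 68·15 + 13
15 = 1·13 + 2
13 = 6·2 + 1
2 = 2·1 + 0
gcd(1048, 2081) = 1, so the inverse exists.
Back-substitute for 1:
1 = 1·13 − 6·2
  = −6·15 + 7·13
  = 7·1033 − 482·15
  = −482·1048 + 489·1033
  = 489·2081 − 971·1048
So 1048⁻¹ ≡ −971 ≡ 1110 (mod 2081).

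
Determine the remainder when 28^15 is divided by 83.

15 in binary is 1111, i.e. 15 = 8 + 4 + 2 + 1.
28^1 ≡ 28 (mod 83)
28^2 ≡ 28^2 = 784 ≡ 37 (mod 83)
28^4 ≡ 37^2 = 1369 ≡ 41 (mod 83)
28^8 ≡ 41^2 = 1681 ≡ 21 (mod 83)
28^15 = 28^8 * 28^4 * 28^2 * 28^1 ≡ 21 * 41 * 37 * 28 (mod 83).
Accumulate the product:
21 * 41 = 861 ≡ 31
31 * 37 = 1147 ≡ 68
68 * 28 = 1904 ≡ 78

78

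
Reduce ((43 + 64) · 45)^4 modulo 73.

43 + 64 = 107 ≡ 34 (mod 73)
34 · 45 = 1530 ≡ 70 (mod 73)
(70)^4 ≡ 8 (mod 73)

8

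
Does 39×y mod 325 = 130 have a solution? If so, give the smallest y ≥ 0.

20

gcd(39, 325) = 13, and 13 | 130, so solutions exist.
Divide through by 13: 3×y mod 25 = 10.
3⁻¹ ≡ 17 (mod 25).
y ≡ 17×10 ≡ 20 (mod 25).
The smallest non-negative solution is y = 20.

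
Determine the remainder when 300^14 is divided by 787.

96

Compute successive squares:
14 in binary is 1110, i.e. 14 = 8 + 4 + 2.
300^1 ≡ 300 (mod 787)
300^2 ≡ 300^2 = 90000 ≡ 282 (mod 787)
300^4 ≡ 282^2 = 79524 ≡ 37 (mod 787)
300^8 ≡ 37^2 = 1369 ≡ 582 (mod 787)
300^14 = 300^8 · 300^4 · 300^2 ≡ 582 · 37 · 282 (mod 787).
Accumulate the product:
582 · 37 = 21534 ≡ 285
285 · 282 = 80370 ≡ 96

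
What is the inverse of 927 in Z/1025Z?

1025 = 1·927 + 98
927 = 9·98 + 45
98 = 2·45 + 8
45 = 5·8 + 5
8 = 1·5 + 3
5 = 1·3 + 2
3 = 1·2 + 1
2 = 2·1 + 0
gcd(927, 1025) = 1, so the inverse exists.
Bézout: 1 = 350·1025 − 387·927.
So 927⁻¹ ≡ −387 ≡ 638 (mod 1025).

638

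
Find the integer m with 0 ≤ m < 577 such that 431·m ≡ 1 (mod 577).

Apply the Euclidean algorithm and back-substitute:
577 = 1×431 + 146
431 = 2×146 + 139
146 = 1×139 + 7
139 = 19×7 + 6
7 = 1×6 + 1
6 = 6×1 + 0
gcd(431, 577) = 1, so the inverse exists.
Back-substitute for 1:
1 = 1×7 − 1×6
  = −1×139 + 20×7
  = 20×146 − 21×139
  = −21×431 + 62×146
  = 62×577 − 83×431
So 431⁻¹ ≡ −83 ≡ 494 (mod 577).

494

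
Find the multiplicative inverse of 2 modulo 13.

7

Run the extended Euclidean algorithm:
13 = 6*2 + 1
2 = 2*1 + 0
gcd(2, 13) = 1, so the inverse exists.
Bézout: 1 = 1*13 − 6*2.
So 2⁻¹ ≡ −6 ≡ 7 (mod 13).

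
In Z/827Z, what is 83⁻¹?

827 = 9*83 + 80
83 = 1*80 + 3
80 = 26*3 + 2
3 = 1*2 + 1
2 = 2*1 + 0
gcd(83, 827) = 1, so the inverse exists.
Bézout: 1 = −28*827 + 279*83.
So 83⁻¹ ≡ 279 (mod 827).

279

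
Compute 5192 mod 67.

33

5192 = 77·67 + 33, so 5192 ≡ 33 (mod 67).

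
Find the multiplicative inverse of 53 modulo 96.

96 = 1·53 + 43
53 = 1·43 + 10
43 = 4·10 + 3
10 = 3·3 + 1
3 = 3·1 + 0
gcd(53, 96) = 1, so the inverse exists.
Bézout: 1 = −16·96 + 29·53.
So 53⁻¹ ≡ 29 (mod 96).

29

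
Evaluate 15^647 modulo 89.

3

Using repeated squaring:
15^1 ≡ 15 (mod 89)
15^2 ≡ 15^2 = 225 ≡ 47 (mod 89)
15^4 ≡ 47^2 = 2209 ≡ 73 (mod 89)
15^8 ≡ 73^2 = 5329 ≡ 78 (mod 89)
15^16 ≡ 78^2 = 6084 ≡ 32 (mod 89)
15^32 ≡ 32^2 = 1024 ≡ 45 (mod 89)
15^64 ≡ 45^2 = 2025 ≡ 67 (mod 89)
15^128 ≡ 67^2 = 4489 ≡ 39 (mod 89)
15^256 ≡ 39^2 = 1521 ≡ 8 (mod 89)
15^512 ≡ 8^2 = 64 (mod 89)
15^647 = 15^512 * 15^128 * 15^4 * 15^2 * 15^1 ≡ 64 * 39 * 73 * 47 * 15 (mod 89).
Accumulate the product:
64 * 39 = 2496 ≡ 4
4 * 73 = 292 ≡ 25
25 * 47 = 1175 ≡ 18
18 * 15 = 270 ≡ 3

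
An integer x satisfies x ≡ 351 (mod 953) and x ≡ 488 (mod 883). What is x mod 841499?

953⁻¹ mod 883: 953×164 ≡ 1 (mod 883), so 953⁻¹ ≡ 164.
x = 351 + 953×((488 − 351)×164 mod 883) = 351 + 953×393 = 374880.

374880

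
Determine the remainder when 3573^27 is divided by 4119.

2199

27 in binary is 11011, i.e. 27 = 16 + 8 + 2 + 1.
3573^1 ≡ 3573 (mod 4119)
3573^2 ≡ 3573^2 = 12766329 ≡ 1548 (mod 4119)
3573^4 ≡ 1548^2 = 2396304 ≡ 3165 (mod 4119)
3573^8 ≡ 3165^2 = 10017225 ≡ 3936 (mod 4119)
3573^16 ≡ 3936^2 = 15492096 ≡ 537 (mod 4119)
3573^27 = 3573^16 · 3573^8 · 3573^2 · 3573^1 ≡ 537 · 3936 · 1548 · 3573 (mod 4119).
Accumulate the product:
537 · 3936 = 2113632 ≡ 585
585 · 1548 = 905580 ≡ 3519
3519 · 3573 = 12573387 ≡ 2199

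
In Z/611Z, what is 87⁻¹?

611 = 7·87 + 2
87 = 43·2 + 1
2 = 2·1 + 0
gcd(87, 611) = 1, so the inverse exists.
Back-substitute for 1:
1 = 1·87 − 43·2
  = −43·611 + 302·87
So 87⁻¹ ≡ 302 (mod 611).

302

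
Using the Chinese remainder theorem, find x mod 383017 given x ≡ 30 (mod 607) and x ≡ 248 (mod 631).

607⁻¹ mod 631: 607×184 ≡ 1 (mod 631), so 607⁻¹ ≡ 184.
x = 30 + 607×((248 − 30)×184 mod 631) = 30 + 607×359 = 217943.

217943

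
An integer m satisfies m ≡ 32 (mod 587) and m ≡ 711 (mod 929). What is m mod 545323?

533028

587⁻¹ mod 929: 587×747 ≡ 1 (mod 929), so 587⁻¹ ≡ 747.
m = 32 + 587×((711 − 32)×747 mod 929) = 32 + 587×908 = 533028.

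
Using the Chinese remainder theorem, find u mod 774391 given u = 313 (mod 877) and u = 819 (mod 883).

184483

877⁻¹ mod 883: 877·147 ≡ 1 (mod 883), so 877⁻¹ ≡ 147.
u = 313 + 877·((819 − 313)·147 mod 883) = 313 + 877·210 = 184483.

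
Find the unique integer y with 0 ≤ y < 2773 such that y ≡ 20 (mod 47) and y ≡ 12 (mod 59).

47⁻¹ mod 59: 47*54 ≡ 1 (mod 59), so 47⁻¹ ≡ 54.
y = 20 + 47*((12 − 20)*54 mod 59) = 20 + 47*40 = 1900.

1900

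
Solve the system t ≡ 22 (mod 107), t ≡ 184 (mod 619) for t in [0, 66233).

107⁻¹ mod 619: 107·81 ≡ 1 (mod 619), so 107⁻¹ ≡ 81.
t = 22 + 107·((184 − 22)·81 mod 619) = 22 + 107·123 = 13183.

13183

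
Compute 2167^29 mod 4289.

1102

Using repeated squaring:
29 in binary is 11101, i.e. 29 = 16 + 8 + 4 + 1.
2167^1 ≡ 2167 (mod 4289)
2167^2 ≡ 2167^2 = 4695889 ≡ 3723 (mod 4289)
2167^4 ≡ 3723^2 = 13860729 ≡ 2970 (mod 4289)
2167^8 ≡ 2970^2 = 8820900 ≡ 2716 (mod 4289)
2167^16 ≡ 2716^2 = 7376656 ≡ 3865 (mod 4289)
2167^29 = 2167^16 × 2167^8 × 2167^4 × 2167^1 ≡ 3865 × 2716 × 2970 × 2167 (mod 4289).
Accumulate the product:
3865 × 2716 = 10497340 ≡ 2157
2157 × 2970 = 6406290 ≡ 2813
2813 × 2167 = 6095771 ≡ 1102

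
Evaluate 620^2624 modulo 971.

483

Using repeated squaring:
620^1 ≡ 620 (mod 971)
620^2 ≡ 620^2 = 384400 ≡ 855 (mod 971)
620^4 ≡ 855^2 = 731025 ≡ 833 (mod 971)
620^8 ≡ 833^2 = 693889 ≡ 595 (mod 971)
620^16 ≡ 595^2 = 354025 ≡ 581 (mod 971)
620^32 ≡ 581^2 = 337561 ≡ 624 (mod 971)
620^64 ≡ 624^2 = 389376 ≡ 5 (mod 971)
620^128 ≡ 5^2 = 25 (mod 971)
620^256 ≡ 25^2 = 625 (mod 971)
620^512 ≡ 625^2 = 390625 ≡ 283 (mod 971)
620^1024 ≡ 283^2 = 80089 ≡ 467 (mod 971)
620^2048 ≡ 467^2 = 218089 ≡ 585 (mod 971)
620^2624 = 620^2048 · 620^512 · 620^64 ≡ 585 · 283 · 5 (mod 971).
Accumulate the product:
585 · 283 = 165555 ≡ 485
485 · 5 = 2425 ≡ 483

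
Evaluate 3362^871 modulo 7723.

4712

3362^1 ≡ 3362 (mod 7723)
3362^2 ≡ 3362^2 = 11303044 ≡ 4295 (mod 7723)
3362^4 ≡ 4295^2 = 18447025 ≡ 4501 (mod 7723)
3362^8 ≡ 4501^2 = 20259001 ≡ 1572 (mod 7723)
3362^16 ≡ 1572^2 = 2471184 ≡ 7547 (mod 7723)
3362^32 ≡ 7547^2 = 56957209 ≡ 84 (mod 7723)
3362^64 ≡ 84^2 = 7056 (mod 7723)
3362^128 ≡ 7056^2 = 49787136 ≡ 4678 (mod 7723)
3362^256 ≡ 4678^2 = 21883684 ≡ 4425 (mod 7723)
3362^512 ≡ 4425^2 = 19580625 ≡ 2820 (mod 7723)
3362^871 = 3362^512 * 3362^256 * 3362^64 * 3362^32 * 3362^4 * 3362^2 * 3362^1 ≡ 2820 * 4425 * 7056 * 84 * 4501 * 4295 * 3362 (mod 7723).
Accumulate the product:
2820 * 4425 = 12478500 ≡ 5855
5855 * 7056 = 41312880 ≡ 2553
2553 * 84 = 214452 ≡ 5931
5931 * 4501 = 26695431 ≡ 4743
4743 * 4295 = 20371185 ≡ 5634
5634 * 3362 = 18941508 ≡ 4712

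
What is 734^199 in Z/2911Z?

Using repeated squaring:
734^1 ≡ 734 (mod 2911)
734^2 ≡ 734^2 = 538756 ≡ 221 (mod 2911)
734^4 ≡ 221^2 = 48841 ≡ 2265 (mod 2911)
734^8 ≡ 2265^2 = 5130225 ≡ 1043 (mod 2911)
734^16 ≡ 1043^2 = 1087849 ≡ 2046 (mod 2911)
734^32 ≡ 2046^2 = 4186116 ≡ 98 (mod 2911)
734^64 ≡ 98^2 = 9604 ≡ 871 (mod 2911)
734^128 ≡ 871^2 = 758641 ≡ 1781 (mod 2911)
734^199 = 734^128 * 734^64 * 734^4 * 734^2 * 734^1 ≡ 1781 * 871 * 2265 * 221 * 734 (mod 2911).
Accumulate the product:
1781 * 871 = 1551251 ≡ 2599
2599 * 2265 = 5886735 ≡ 693
693 * 221 = 153153 ≡ 1781
1781 * 734 = 1307254 ≡ 215

215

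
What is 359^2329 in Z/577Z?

346

359^1 ≡ 359 (mod 577)
359^2 ≡ 359^2 = 128881 ≡ 210 (mod 577)
359^4 ≡ 210^2 = 44100 ≡ 248 (mod 577)
359^8 ≡ 248^2 = 61504 ≡ 342 (mod 577)
359^16 ≡ 342^2 = 116964 ≡ 410 (mod 577)
359^32 ≡ 410^2 = 168100 ≡ 193 (mod 577)
359^64 ≡ 193^2 = 37249 ≡ 321 (mod 577)
359^128 ≡ 321^2 = 103041 ≡ 335 (mod 577)
359^256 ≡ 335^2 = 112225 ≡ 287 (mod 577)
359^512 ≡ 287^2 = 82369 ≡ 435 (mod 577)
359^1024 ≡ 435^2 = 189225 ≡ 546 (mod 577)
359^2048 ≡ 546^2 = 298116 ≡ 384 (mod 577)
359^2329 = 359^2048 · 359^256 · 359^16 · 359^8 · 359^1 ≡ 384 · 287 · 410 · 342 · 359 (mod 577).
Accumulate the product:
384 · 287 = 110208 ≡ 1
1 · 410 = 410
410 · 342 = 140220 ≡ 9
9 · 359 = 3231 ≡ 346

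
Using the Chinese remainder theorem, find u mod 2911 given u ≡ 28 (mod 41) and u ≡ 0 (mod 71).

2201

41⁻¹ mod 71: 41×26 ≡ 1 (mod 71), so 41⁻¹ ≡ 26.
u = 28 + 41×((0 − 28)×26 mod 71) = 28 + 41×53 = 2201.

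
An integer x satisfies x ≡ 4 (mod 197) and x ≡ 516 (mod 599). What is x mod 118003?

197⁻¹ mod 599: 197*374 ≡ 1 (mod 599), so 197⁻¹ ≡ 374.
x = 4 + 197*((516 − 4)*374 mod 599) = 4 + 197*407 = 80183.
Check: 80183 mod 197 = 4, 80183 mod 599 = 516. ✓

80183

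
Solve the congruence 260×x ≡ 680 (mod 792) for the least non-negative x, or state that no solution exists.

94

gcd(260, 792) = 4, and 4 | 680, so solutions exist.
Divide through by 4: 65×x = 170 (mod 198).
65⁻¹ ≡ 131 (mod 198).
x ≡ 131×170 ≡ 94 (mod 198).
The smallest non-negative solution is x = 94.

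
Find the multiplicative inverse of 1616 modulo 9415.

9281

9415 = 5×1616 + 1335
1616 = 1×1335 + 281
1335 = 4×281 + 211
281 = 1×211 + 70
211 = 3×70 + 1
70 = 70×1 + 0
gcd(1616, 9415) = 1, so the inverse exists.
Bézout: 1 = 23×9415 − 134×1616.
So 1616⁻¹ ≡ −134 ≡ 9281 (mod 9415).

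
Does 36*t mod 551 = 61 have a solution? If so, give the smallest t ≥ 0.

gcd(36, 551) = 1, so a unique solution mod 551 exists.
36⁻¹ ≡ 199 (mod 551).
t ≡ 199*61 ≡ 17 (mod 551).

17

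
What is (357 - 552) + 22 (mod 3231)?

357 - 552 = -195 ≡ 3036 (mod 3231)
3036 + 22 = 3058

3058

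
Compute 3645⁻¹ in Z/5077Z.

5038

Apply the Euclidean algorithm and back-substitute:
5077 = 1·3645 + 1432
3645 = 2·1432 + 781
1432 = 1·781 + 651
781 = 1·651 + 130
651 = 5·130 + 1
130 = 130·1 + 0
gcd(3645, 5077) = 1, so the inverse exists.
Back-substitute for 1:
1 = 1·651 − 5·130
  = −5·781 + 6·651
  = 6·1432 − 11·781
  = −11·3645 + 28·1432
  = 28·5077 − 39·3645
So 3645⁻¹ ≡ −39 ≡ 5038 (mod 5077).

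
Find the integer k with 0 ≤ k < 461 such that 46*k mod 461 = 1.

Apply the Euclidean algorithm and back-substitute:
461 = 10*46 + 1
46 = 46*1 + 0
gcd(46, 461) = 1, so the inverse exists.
Back-substitute for 1:
1 = 1*461 − 10*46
So 46⁻¹ ≡ −10 ≡ 451 (mod 461).

451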